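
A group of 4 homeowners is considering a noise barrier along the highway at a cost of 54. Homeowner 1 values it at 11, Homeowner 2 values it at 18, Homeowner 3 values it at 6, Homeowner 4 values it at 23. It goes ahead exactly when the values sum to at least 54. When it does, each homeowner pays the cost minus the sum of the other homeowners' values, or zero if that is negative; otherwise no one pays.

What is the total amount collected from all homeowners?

42

Total value 58 ≥ cost 54, so it is built.
Homeowner 1: others sum to 47; max(0, 54 - 47) = 7.
Homeowner 2: others sum to 40; max(0, 54 - 40) = 14.
Homeowner 3: others sum to 52; max(0, 54 - 52) = 2.
Homeowner 4: others sum to 35; max(0, 54 - 35) = 19.
Total collected = 7 + 14 + 2 + 19 = 42.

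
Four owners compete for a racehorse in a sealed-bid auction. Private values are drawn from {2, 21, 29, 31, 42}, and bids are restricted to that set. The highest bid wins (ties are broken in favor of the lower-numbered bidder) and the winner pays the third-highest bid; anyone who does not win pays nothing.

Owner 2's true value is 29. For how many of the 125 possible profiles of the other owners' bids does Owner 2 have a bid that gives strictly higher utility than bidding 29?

Others bid (2, 2, 31): truth gives 0; bid 31 gives 27 > 0. Violating.
Others bid (2, 2, 42): truth gives 0; bid 42 gives 27 > 0. Violating.
Others bid (2, 21, 31): truth gives 0; bid 31 gives 8 > 0. Violating.
Others bid (2, 21, 42): truth gives 0; bid 42 gives 8 > 0. Violating.
Others bid (2, 2, 2): truth gives 27; no alternative beats it.
Others bid (2, 2, 21): truth gives 27; no alternative beats it.
(Checking all 125 profiles: 24 have a profitable deviation, 101 do not.)

24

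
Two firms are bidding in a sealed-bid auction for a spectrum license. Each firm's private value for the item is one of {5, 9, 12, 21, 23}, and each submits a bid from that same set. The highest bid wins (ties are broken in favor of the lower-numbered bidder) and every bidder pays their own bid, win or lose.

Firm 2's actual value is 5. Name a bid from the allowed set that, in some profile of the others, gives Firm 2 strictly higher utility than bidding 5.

Suppose Firm 1 bids 5.
Bid 5: loses but pays 5, utility -5.
Bid 9: wins, pays 9, utility 5 - 9 = -4.
So bidding 9 beats truth here (-4 > -5).

9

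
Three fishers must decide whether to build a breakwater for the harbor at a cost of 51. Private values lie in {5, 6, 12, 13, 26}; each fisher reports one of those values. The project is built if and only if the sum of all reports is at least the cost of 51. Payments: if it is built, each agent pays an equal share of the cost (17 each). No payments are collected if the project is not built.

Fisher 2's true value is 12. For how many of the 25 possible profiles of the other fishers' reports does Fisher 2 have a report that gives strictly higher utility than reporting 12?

2

Others report (13, 26): truth gives -5; report 5 gives 0 > -5. Violating.
Others report (26, 13): truth gives -5; report 5 gives 0 > -5. Violating.
Others report (5, 5): truth gives 0; no alternative beats it.
Others report (5, 6): truth gives 0; no alternative beats it.
(Checking all 25 profiles: 2 have a profitable deviation, 23 do not.)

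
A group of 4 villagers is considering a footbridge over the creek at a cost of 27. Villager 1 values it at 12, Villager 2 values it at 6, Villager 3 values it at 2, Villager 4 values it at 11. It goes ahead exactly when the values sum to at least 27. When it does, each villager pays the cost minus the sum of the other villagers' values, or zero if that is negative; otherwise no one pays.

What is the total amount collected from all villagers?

17

Total value 31 ≥ cost 27, so it is built.
Villager 1: others sum to 19; max(0, 27 - 19) = 8.
Villager 2: others sum to 25; max(0, 27 - 25) = 2.
Villager 3: others sum to 29; max(0, 27 - 29) = 0.
Villager 4: others sum to 20; max(0, 27 - 20) = 7.
Total collected = 8 + 2 + 0 + 7 = 17.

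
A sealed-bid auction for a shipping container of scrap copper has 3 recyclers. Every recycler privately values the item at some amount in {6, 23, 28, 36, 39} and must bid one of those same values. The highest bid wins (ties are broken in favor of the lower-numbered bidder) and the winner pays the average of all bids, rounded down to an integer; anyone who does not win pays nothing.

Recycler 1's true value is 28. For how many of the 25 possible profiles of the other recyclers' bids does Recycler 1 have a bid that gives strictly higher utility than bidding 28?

Others bid (6, 6): truth gives 15; bid 6 gives 22 > 15. Violating.
Others bid (6, 23): truth gives 9; bid 23 gives 11 > 9. Violating.
Others bid (6, 36): truth gives 0; bid 36 gives 2 > 0. Violating.
Others bid (23, 6): truth gives 9; bid 23 gives 11 > 9. Violating.
Others bid (6, 28): truth gives 8; no alternative beats it.
Others bid (6, 39): truth gives 0; no alternative beats it.
(Checking all 25 profiles: 6 have a profitable deviation, 19 do not.)

6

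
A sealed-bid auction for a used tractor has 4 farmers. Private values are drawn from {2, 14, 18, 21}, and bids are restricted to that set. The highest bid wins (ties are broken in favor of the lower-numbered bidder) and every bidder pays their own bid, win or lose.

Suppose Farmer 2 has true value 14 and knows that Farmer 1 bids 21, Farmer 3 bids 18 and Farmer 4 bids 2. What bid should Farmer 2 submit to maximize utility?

Bid 2: loses but pays 2, utility -2.
Bid 14: loses but pays 14, utility -14.
Bid 18: loses but pays 18, utility -18.
Bid 21: loses but pays 21, utility -21.
The best choice is 2 with utility -2.

2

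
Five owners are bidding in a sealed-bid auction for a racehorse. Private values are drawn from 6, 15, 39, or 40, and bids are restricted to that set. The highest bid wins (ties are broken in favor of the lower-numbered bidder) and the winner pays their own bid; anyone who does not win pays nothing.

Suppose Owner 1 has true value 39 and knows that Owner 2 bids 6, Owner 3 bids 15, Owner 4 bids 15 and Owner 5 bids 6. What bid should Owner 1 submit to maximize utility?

15

Bid 6: loses, pays 0, utility 0.
Bid 15: wins, pays 15, utility 39 - 15 = 24.
Bid 39: wins, pays 39, utility 39 - 39 = 0.
Bid 40: wins, pays 40, utility 39 - 40 = -1.
The best choice is 15 with utility 24.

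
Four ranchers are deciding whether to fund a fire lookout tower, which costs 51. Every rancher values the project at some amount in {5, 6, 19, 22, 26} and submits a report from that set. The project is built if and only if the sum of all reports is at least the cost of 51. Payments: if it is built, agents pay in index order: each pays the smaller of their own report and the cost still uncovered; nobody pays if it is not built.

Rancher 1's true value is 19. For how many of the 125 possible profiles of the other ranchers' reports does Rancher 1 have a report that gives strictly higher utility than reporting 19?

75

Others report (5, 19, 22): truth gives 0; report 5 gives 14 > 0. Violating.
Others report (5, 19, 26): truth gives 0; report 5 gives 14 > 0. Violating.
Others report (5, 22, 19): truth gives 0; report 5 gives 14 > 0. Violating.
Others report (5, 22, 22): truth gives 0; report 5 gives 14 > 0. Violating.
Others report (5, 5, 5): truth gives 0; no alternative beats it.
Others report (5, 5, 6): truth gives 0; no alternative beats it.
(Checking all 125 profiles: 75 have a profitable deviation, 50 do not.)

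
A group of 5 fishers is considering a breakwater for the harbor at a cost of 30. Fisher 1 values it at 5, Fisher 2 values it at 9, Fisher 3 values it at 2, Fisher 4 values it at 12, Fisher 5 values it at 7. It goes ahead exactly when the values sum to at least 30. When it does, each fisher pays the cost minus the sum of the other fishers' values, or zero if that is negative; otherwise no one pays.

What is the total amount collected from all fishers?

13

Total value 35 ≥ cost 30, so it is built.
Fisher 1: others sum to 30; max(0, 30 - 30) = 0.
Fisher 2: others sum to 26; max(0, 30 - 26) = 4.
Fisher 3: others sum to 33; max(0, 30 - 33) = 0.
Fisher 4: others sum to 23; max(0, 30 - 23) = 7.
Fisher 5: others sum to 28; max(0, 30 - 28) = 2.
Total collected = 0 + 4 + 0 + 7 + 2 = 13.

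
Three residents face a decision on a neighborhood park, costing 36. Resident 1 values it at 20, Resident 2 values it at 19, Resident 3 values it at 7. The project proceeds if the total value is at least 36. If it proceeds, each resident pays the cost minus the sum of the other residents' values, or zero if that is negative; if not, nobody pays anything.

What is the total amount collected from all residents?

Total value 46 ≥ cost 36, so it is built.
Resident 1: others sum to 26; max(0, 36 - 26) = 10.
Resident 2: others sum to 27; max(0, 36 - 27) = 9.
Resident 3: others sum to 39; max(0, 36 - 39) = 0.
Total collected = 10 + 9 + 0 = 19.

19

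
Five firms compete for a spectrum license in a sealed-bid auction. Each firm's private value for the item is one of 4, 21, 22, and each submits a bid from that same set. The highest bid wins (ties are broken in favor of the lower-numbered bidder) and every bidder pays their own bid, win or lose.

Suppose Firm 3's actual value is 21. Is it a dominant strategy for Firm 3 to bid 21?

Consider the case where Firm 1 bids 4, Firm 2 bids 4, Firm 4 bids 4 and Firm 5 bids 22.
Truthful bid 21: loses but pays 21, utility -21.
Bid 4 instead: loses but pays 4, utility -4.
Since -4 > -21, bidding 4 is strictly better here, so truthful bidding is not dominant.

No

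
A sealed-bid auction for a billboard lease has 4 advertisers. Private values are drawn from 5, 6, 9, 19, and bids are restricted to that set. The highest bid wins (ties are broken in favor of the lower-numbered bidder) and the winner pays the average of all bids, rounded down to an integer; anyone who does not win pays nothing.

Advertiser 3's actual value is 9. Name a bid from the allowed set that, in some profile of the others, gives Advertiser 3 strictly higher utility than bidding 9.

Suppose Advertiser 1 bids 5, Advertiser 2 bids 5 and Advertiser 4 bids 5.
Bid 9: wins, pays 6, utility 9 - 6 = 3.
Bid 6: wins, pays 5, utility 9 - 5 = 4.
So bidding 6 beats truth here (4 > 3).

6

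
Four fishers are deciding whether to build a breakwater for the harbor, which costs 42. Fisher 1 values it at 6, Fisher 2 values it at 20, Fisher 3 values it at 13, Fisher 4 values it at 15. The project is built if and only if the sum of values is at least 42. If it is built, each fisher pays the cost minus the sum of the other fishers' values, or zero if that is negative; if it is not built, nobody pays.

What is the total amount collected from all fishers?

12

Total value 54 ≥ cost 42, so it is built.
Fisher 1: others sum to 48; max(0, 42 - 48) = 0.
Fisher 2: others sum to 34; max(0, 42 - 34) = 8.
Fisher 3: others sum to 41; max(0, 42 - 41) = 1.
Fisher 4: others sum to 39; max(0, 42 - 39) = 3.
Total collected = 0 + 8 + 1 + 3 = 12.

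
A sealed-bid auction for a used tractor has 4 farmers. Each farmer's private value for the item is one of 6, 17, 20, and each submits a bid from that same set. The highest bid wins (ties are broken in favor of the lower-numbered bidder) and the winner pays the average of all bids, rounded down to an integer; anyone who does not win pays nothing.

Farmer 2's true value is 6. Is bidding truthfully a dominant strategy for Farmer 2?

Check each profile of the others' bids and compare truth against every alternative bid.
Others bid (6, 17, 17): truth gives 0, best alternative gives -8.
Others bid (6, 6, 17): truth gives 0, best alternative gives -5.
Others bid (6, 17, 6): truth gives 0, best alternative gives -5.
Others bid (6, 6, 6): truth gives 0, best alternative gives -2.
Others bid (6, 6, 20): truth gives 0, best alternative gives 0.
Others bid (6, 17, 20): truth gives 0, best alternative gives 0.
(Remaining 21 profiles checked similarly; truth is weakly best in each.)
In every case the truthful bid is at least as good as any alternative, so it is a dominant strategy.

Yes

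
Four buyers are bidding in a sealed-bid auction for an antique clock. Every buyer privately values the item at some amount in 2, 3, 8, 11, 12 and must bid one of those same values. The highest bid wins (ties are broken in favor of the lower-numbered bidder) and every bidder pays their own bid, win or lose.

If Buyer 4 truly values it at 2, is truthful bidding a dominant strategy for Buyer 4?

Consider the case where Buyer 1 bids 2, Buyer 2 bids 2 and Buyer 3 bids 2.
Truthful bid 2: loses but pays 2, utility -2.
Bid 3 instead: wins, pays 3, utility 2 - 3 = -1.
Since -1 > -2, bidding 3 is strictly better here, so truthful bidding is not dominant.

No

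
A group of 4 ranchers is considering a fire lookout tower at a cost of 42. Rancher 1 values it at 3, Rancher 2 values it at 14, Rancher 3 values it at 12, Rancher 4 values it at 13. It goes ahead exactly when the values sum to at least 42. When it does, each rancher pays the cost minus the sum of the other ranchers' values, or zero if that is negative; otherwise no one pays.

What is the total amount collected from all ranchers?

Total value 42 ≥ cost 42, so it is built.
Rancher 1: others sum to 39; max(0, 42 - 39) = 3.
Rancher 2: others sum to 28; max(0, 42 - 28) = 14.
Rancher 3: others sum to 30; max(0, 42 - 30) = 12.
Rancher 4: others sum to 29; max(0, 42 - 29) = 13.
Total collected = 3 + 14 + 12 + 13 = 42.

42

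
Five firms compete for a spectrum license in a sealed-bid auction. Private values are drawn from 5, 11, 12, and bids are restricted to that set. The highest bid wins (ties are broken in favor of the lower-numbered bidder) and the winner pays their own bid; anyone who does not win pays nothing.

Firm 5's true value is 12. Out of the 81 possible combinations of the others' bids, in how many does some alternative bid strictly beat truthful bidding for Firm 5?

Others bid (5, 5, 5, 5): truth gives 0; bid 11 gives 1 > 0. Violating.
Others bid (5, 5, 5, 11): truth gives 0; no alternative beats it.
Others bid (5, 5, 5, 12): truth gives 0; no alternative beats it.
(Checking all 81 profiles: 1 has a profitable deviation, 80 do not.)

1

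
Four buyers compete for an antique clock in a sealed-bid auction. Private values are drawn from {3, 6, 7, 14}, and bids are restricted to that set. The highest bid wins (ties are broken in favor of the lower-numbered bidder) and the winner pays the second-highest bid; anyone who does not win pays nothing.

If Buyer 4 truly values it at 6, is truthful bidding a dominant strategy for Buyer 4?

Yes

Check each profile of the others' bids and compare truth against every alternative bid.
Others bid (3, 3, 3): truth gives 3, best alternative gives 3.
Others bid (3, 3, 6): truth gives 0, best alternative gives 0.
Others bid (3, 3, 7): truth gives 0, best alternative gives 0.
Others bid (3, 3, 14): truth gives 0, best alternative gives 0.
Others bid (3, 6, 3): truth gives 0, best alternative gives 0.
Others bid (3, 6, 6): truth gives 0, best alternative gives 0.
(Remaining 58 profiles checked similarly; truth is weakly best in each.)
In every case the truthful bid is at least as good as any alternative, so it is a dominant strategy.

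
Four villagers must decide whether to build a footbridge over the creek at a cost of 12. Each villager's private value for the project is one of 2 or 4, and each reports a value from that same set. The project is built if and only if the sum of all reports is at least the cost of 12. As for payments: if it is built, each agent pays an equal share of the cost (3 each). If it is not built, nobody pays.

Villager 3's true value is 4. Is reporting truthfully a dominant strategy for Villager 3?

Yes

Check each profile of the others' reports and compare truth against every alternative report.
Others report (2, 2, 4): truth gives 1, best alternative gives 0.
Others report (2, 4, 2): truth gives 1, best alternative gives 0.
Others report (4, 2, 2): truth gives 1, best alternative gives 0.
Others report (2, 4, 4): truth gives 1, best alternative gives 1.
Others report (4, 2, 4): truth gives 1, best alternative gives 1.
Others report (4, 4, 2): truth gives 1, best alternative gives 1.
(Remaining 2 profiles checked similarly; truth is weakly best in each.)
In every case the truthful report is at least as good as any alternative, so it is a dominant strategy.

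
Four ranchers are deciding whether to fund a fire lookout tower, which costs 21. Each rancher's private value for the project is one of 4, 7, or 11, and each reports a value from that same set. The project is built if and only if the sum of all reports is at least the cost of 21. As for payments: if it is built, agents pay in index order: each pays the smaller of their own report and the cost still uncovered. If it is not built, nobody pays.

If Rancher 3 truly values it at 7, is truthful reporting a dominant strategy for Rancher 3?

No

Consider the case where Rancher 1 reports 4, Rancher 2 reports 4 and Rancher 4 reports 11.
Truthful report 7: project built, pays 7, utility 7 - 7 = 0.
Report 4 instead: project built, pays 4, utility 7 - 4 = 3.
Since 3 > 0, reporting 4 is strictly better here, so truthful reporting is not dominant.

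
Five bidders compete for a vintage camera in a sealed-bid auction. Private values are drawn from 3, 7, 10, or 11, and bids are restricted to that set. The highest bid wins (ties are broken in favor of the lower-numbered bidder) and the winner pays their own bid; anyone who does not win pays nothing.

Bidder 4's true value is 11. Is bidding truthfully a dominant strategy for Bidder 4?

Consider the case where Bidder 1 bids 3, Bidder 2 bids 3, Bidder 3 bids 3 and Bidder 5 bids 3.
Truthful bid 11: wins, pays 11, utility 11 - 11 = 0.
Bid 7 instead: wins, pays 7, utility 11 - 7 = 4.
Since 4 > 0, bidding 7 is strictly better here, so truthful bidding is not dominant.

No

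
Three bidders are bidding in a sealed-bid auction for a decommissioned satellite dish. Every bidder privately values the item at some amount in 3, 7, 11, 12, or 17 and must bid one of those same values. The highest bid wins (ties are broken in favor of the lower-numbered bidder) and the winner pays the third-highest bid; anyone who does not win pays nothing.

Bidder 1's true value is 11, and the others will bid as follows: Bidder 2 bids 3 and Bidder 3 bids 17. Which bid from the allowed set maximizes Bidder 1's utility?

17

Bid 3: loses, pays 0, utility 0.
Bid 7: loses, pays 0, utility 0.
Bid 11: loses, pays 0, utility 0.
Bid 12: loses, pays 0, utility 0.
Bid 17: wins, pays 3, utility 11 - 3 = 8.
The best choice is 17 with utility 8.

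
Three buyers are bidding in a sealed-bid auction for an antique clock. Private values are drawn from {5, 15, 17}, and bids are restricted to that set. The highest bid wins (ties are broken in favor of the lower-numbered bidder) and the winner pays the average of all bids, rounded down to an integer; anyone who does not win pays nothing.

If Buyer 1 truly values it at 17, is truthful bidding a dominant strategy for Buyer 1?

Consider the case where Buyer 2 bids 5 and Buyer 3 bids 5.
Truthful bid 17: wins, pays 9, utility 17 - 9 = 8.
Bid 5 instead: wins, pays 5, utility 17 - 5 = 12.
Since 12 > 8, bidding 5 is strictly better here, so truthful bidding is not dominant.

No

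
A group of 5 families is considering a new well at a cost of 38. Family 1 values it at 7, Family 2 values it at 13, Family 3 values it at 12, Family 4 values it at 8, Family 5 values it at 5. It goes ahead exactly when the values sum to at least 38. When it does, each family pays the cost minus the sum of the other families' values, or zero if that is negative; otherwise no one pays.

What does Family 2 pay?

6

Total value 45 ≥ cost 38, so the project is built.
The other families' values sum to 32.
Cost minus that sum is 38 - 32 = 6.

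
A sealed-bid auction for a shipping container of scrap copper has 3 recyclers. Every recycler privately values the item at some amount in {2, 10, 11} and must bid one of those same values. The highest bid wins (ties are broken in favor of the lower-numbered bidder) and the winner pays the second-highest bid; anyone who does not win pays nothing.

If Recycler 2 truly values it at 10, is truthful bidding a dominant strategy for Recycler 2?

Yes

Check each profile of the others' bids and compare truth against every alternative bid.
Others bid (2, 2): truth gives 8, best alternative gives 8.
Others bid (2, 10): truth gives 0, best alternative gives 0.
Others bid (2, 11): truth gives 0, best alternative gives 0.
Others bid (10, 2): truth gives 0, best alternative gives 0.
Others bid (10, 10): truth gives 0, best alternative gives 0.
Others bid (10, 11): truth gives 0, best alternative gives 0.
(Remaining 3 profiles checked similarly; truth is weakly best in each.)
In every case the truthful bid is at least as good as any alternative, so it is a dominant strategy.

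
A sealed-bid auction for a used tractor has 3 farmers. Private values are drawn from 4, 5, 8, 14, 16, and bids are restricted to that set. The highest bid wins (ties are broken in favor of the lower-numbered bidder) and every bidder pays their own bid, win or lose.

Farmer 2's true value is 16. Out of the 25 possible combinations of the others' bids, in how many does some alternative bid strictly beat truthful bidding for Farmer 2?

Others bid (4, 4): truth gives 0; bid 5 gives 11 > 0. Violating.
Others bid (4, 5): truth gives 0; bid 5 gives 11 > 0. Violating.
Others bid (4, 8): truth gives 0; bid 8 gives 8 > 0. Violating.
Others bid (4, 14): truth gives 0; bid 14 gives 2 > 0. Violating.
Others bid (4, 16): truth gives 0; no alternative beats it.
Others bid (5, 16): truth gives 0; no alternative beats it.
(Checking all 25 profiles: 17 have a profitable deviation, 8 do not.)

17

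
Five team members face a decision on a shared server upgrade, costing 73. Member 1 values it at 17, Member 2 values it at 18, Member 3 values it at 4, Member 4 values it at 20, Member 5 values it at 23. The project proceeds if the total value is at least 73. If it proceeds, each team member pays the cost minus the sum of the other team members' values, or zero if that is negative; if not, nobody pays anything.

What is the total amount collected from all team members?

Total value 82 ≥ cost 73, so it is built.
Member 1: others sum to 65; max(0, 73 - 65) = 8.
Member 2: others sum to 64; max(0, 73 - 64) = 9.
Member 3: others sum to 78; max(0, 73 - 78) = 0.
Member 4: others sum to 62; max(0, 73 - 62) = 11.
Member 5: others sum to 59; max(0, 73 - 59) = 14.
Total collected = 8 + 9 + 0 + 11 + 14 = 42.

42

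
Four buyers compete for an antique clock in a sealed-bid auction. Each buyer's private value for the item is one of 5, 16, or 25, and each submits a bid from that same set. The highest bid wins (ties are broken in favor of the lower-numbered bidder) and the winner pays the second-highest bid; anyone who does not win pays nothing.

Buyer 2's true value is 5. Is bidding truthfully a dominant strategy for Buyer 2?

Yes

Check each profile of the others' bids and compare truth against every alternative bid.
Others bid (5, 5, 16): truth gives 0, best alternative gives -11.
Others bid (5, 16, 5): truth gives 0, best alternative gives -11.
Others bid (5, 16, 16): truth gives 0, best alternative gives -11.
Others bid (5, 5, 5): truth gives 0, best alternative gives 0.
Others bid (5, 5, 25): truth gives 0, best alternative gives 0.
Others bid (5, 16, 25): truth gives 0, best alternative gives 0.
(Remaining 21 profiles checked similarly; truth is weakly best in each.)
In every case the truthful bid is at least as good as any alternative, so it is a dominant strategy.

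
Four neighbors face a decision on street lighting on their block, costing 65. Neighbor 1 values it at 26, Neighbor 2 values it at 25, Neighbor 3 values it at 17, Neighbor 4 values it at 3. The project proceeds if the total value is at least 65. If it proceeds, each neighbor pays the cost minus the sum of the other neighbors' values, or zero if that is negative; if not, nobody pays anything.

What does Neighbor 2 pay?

19

Total value 71 ≥ cost 65, so the project is built.
The other neighbors' values sum to 46.
Cost minus that sum is 65 - 46 = 19.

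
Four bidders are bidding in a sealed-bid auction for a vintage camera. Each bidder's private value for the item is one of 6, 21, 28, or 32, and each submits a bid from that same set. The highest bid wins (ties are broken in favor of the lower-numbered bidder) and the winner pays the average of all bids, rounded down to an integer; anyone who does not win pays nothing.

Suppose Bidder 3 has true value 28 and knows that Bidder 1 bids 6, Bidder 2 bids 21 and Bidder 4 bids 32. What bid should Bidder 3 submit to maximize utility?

32

Bid 6: loses, pays 0, utility 0.
Bid 21: loses, pays 0, utility 0.
Bid 28: loses, pays 0, utility 0.
Bid 32: wins, pays 22, utility 28 - 22 = 6.
The best choice is 32 with utility 6.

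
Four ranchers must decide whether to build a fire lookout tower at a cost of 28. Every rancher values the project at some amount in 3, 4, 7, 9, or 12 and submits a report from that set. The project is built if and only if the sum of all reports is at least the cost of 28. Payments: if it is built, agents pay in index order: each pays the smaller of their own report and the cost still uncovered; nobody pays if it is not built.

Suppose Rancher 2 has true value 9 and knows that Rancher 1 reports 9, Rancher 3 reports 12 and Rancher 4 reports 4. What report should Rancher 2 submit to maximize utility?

Report 3: project built, pays 3, utility 9 - 3 = 6.
Report 4: project built, pays 4, utility 9 - 4 = 5.
Report 7: project built, pays 7, utility 9 - 7 = 2.
Report 9: project built, pays 9, utility 9 - 9 = 0.
Report 12: project built, pays 12, utility 9 - 12 = -3.
The best choice is 3 with utility 6.

3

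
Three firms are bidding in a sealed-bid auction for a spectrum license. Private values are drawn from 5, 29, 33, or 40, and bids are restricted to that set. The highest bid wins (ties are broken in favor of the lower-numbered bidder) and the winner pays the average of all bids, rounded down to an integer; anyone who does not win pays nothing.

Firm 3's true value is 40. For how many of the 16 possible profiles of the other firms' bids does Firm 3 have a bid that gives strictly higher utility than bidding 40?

Others bid (5, 5): truth gives 24; bid 29 gives 27 > 24. Violating.
Others bid (5, 29): truth gives 16; bid 33 gives 18 > 16. Violating.
Others bid (29, 5): truth gives 16; bid 33 gives 18 > 16. Violating.
Others bid (29, 29): truth gives 8; bid 33 gives 10 > 8. Violating.
Others bid (5, 33): truth gives 14; no alternative beats it.
Others bid (5, 40): truth gives 0; no alternative beats it.
(Checking all 16 profiles: 4 have a profitable deviation, 12 do not.)

4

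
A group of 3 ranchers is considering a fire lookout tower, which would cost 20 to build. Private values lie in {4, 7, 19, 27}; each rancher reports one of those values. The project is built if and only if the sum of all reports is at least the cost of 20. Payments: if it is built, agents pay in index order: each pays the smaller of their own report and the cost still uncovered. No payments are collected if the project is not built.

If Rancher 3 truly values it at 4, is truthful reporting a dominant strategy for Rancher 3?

Check each profile of the others' reports and compare truth against every alternative report.
Others report (7, 7): truth gives 0, best alternative gives -2.
Others report (4, 19): truth gives 4, best alternative gives 4.
Others report (4, 27): truth gives 4, best alternative gives 4.
Others report (7, 19): truth gives 4, best alternative gives 4.
Others report (7, 27): truth gives 4, best alternative gives 4.
Others report (19, 4): truth gives 4, best alternative gives 4.
(Remaining 10 profiles checked similarly; truth is weakly best in each.)
In every case the truthful report is at least as good as any alternative, so it is a dominant strategy.

Yes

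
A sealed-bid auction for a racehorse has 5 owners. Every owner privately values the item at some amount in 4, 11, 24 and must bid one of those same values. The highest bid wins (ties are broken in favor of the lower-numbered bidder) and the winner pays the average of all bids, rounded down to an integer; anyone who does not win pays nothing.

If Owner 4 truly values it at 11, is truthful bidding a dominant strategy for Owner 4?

No

Consider the case where Owner 1 bids 4, Owner 2 bids 4, Owner 3 bids 11 and Owner 5 bids 4.
Truthful bid 11: loses, pays 0, utility 0.
Bid 24 instead: wins, pays 9, utility 11 - 9 = 2.
Since 2 > 0, bidding 24 is strictly better here, so truthful bidding is not dominant.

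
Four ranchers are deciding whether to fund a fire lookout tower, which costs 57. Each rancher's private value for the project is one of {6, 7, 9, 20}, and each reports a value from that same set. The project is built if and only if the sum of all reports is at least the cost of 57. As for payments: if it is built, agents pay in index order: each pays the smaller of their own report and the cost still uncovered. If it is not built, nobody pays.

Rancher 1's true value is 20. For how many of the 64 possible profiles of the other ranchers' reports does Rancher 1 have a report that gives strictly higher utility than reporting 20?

Others report (9, 20, 20): truth gives 0; report 9 gives 11 > 0. Violating.
Others report (20, 9, 20): truth gives 0; report 9 gives 11 > 0. Violating.
Others report (20, 20, 9): truth gives 0; report 9 gives 11 > 0. Violating.
Others report (20, 20, 20): truth gives 0; report 6 gives 14 > 0. Violating.
Others report (6, 6, 6): truth gives 0; no alternative beats it.
Others report (6, 6, 7): truth gives 0; no alternative beats it.
(Checking all 64 profiles: 4 have a profitable deviation, 60 do not.)

4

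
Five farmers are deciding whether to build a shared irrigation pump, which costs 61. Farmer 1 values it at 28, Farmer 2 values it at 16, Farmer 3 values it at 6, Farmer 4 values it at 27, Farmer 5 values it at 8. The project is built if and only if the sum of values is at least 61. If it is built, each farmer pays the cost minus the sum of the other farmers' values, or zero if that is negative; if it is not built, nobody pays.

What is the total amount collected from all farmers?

Total value 85 ≥ cost 61, so it is built.
Farmer 1: others sum to 57; max(0, 61 - 57) = 4.
Farmer 2: others sum to 69; max(0, 61 - 69) = 0.
Farmer 3: others sum to 79; max(0, 61 - 79) = 0.
Farmer 4: others sum to 58; max(0, 61 - 58) = 3.
Farmer 5: others sum to 77; max(0, 61 - 77) = 0.
Total collected = 4 + 0 + 0 + 3 + 0 = 7.

7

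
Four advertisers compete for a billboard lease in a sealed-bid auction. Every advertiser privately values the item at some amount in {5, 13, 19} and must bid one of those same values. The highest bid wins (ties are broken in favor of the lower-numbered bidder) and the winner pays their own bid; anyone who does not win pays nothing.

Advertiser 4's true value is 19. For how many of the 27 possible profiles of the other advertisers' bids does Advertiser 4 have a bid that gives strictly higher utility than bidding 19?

1

Others bid (5, 5, 5): truth gives 0; bid 13 gives 6 > 0. Violating.
Others bid (5, 5, 13): truth gives 0; no alternative beats it.
Others bid (5, 5, 19): truth gives 0; no alternative beats it.
(Checking all 27 profiles: 1 has a profitable deviation, 26 do not.)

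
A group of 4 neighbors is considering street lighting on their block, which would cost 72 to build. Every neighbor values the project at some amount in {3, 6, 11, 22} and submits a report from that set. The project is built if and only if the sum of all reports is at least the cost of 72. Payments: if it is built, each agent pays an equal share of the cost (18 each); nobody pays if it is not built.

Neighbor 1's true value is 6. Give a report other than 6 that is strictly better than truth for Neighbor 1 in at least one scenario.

3

Suppose Neighbor 2 reports 22, Neighbor 3 reports 22 and Neighbor 4 reports 22.
Report 6: project built, pays 18, utility 6 - 18 = -12.
Report 3: project not built, utility 0.
So reporting 3 beats truth here (0 > -12).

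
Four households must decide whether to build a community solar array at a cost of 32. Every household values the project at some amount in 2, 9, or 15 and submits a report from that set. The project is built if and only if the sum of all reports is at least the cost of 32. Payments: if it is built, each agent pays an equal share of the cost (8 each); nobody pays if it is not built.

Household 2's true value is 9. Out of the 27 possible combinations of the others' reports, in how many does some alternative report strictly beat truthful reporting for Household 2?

Others report (2, 2, 15): truth gives 0; report 15 gives 1 > 0. Violating.
Others report (2, 9, 9): truth gives 0; report 15 gives 1 > 0. Violating.
Others report (2, 15, 2): truth gives 0; report 15 gives 1 > 0. Violating.
Others report (9, 2, 9): truth gives 0; report 15 gives 1 > 0. Violating.
Others report (2, 2, 2): truth gives 0; no alternative beats it.
Others report (2, 2, 9): truth gives 0; no alternative beats it.
(Checking all 27 profiles: 6 have a profitable deviation, 21 do not.)

6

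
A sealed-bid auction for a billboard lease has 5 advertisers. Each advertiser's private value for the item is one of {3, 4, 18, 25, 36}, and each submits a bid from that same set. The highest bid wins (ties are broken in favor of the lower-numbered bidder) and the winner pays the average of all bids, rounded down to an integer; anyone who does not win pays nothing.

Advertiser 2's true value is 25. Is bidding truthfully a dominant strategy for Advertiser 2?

Consider the case where Advertiser 1 bids 3, Advertiser 3 bids 3, Advertiser 4 bids 3 and Advertiser 5 bids 3.
Truthful bid 25: wins, pays 7, utility 25 - 7 = 18.
Bid 4 instead: wins, pays 3, utility 25 - 3 = 22.
Since 22 > 18, bidding 4 is strictly better here, so truthful bidding is not dominant.

No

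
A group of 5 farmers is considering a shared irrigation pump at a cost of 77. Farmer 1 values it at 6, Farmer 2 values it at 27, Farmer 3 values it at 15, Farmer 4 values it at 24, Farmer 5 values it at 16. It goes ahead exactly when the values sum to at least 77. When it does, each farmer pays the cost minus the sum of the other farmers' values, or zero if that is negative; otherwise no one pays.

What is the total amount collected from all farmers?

Total value 88 ≥ cost 77, so it is built.
Farmer 1: others sum to 82; max(0, 77 - 82) = 0.
Farmer 2: others sum to 61; max(0, 77 - 61) = 16.
Farmer 3: others sum to 73; max(0, 77 - 73) = 4.
Farmer 4: others sum to 64; max(0, 77 - 64) = 13.
Farmer 5: others sum to 72; max(0, 77 - 72) = 5.
Total collected = 0 + 16 + 4 + 13 + 5 = 38.

38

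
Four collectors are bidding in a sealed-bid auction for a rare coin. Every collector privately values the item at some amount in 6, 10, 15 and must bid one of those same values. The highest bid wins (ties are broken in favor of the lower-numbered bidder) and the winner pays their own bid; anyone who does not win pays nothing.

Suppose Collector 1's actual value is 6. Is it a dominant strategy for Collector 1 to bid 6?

Check each profile of the others' bids and compare truth against every alternative bid.
Others bid (6, 6, 6): truth gives 0, best alternative gives -4.
Others bid (6, 6, 10): truth gives 0, best alternative gives -4.
Others bid (6, 10, 6): truth gives 0, best alternative gives -4.
Others bid (6, 10, 10): truth gives 0, best alternative gives -4.
Others bid (10, 6, 6): truth gives 0, best alternative gives -4.
Others bid (10, 6, 10): truth gives 0, best alternative gives -4.
(Remaining 21 profiles checked similarly; truth is weakly best in each.)
In every case the truthful bid is at least as good as any alternative, so it is a dominant strategy.

Yes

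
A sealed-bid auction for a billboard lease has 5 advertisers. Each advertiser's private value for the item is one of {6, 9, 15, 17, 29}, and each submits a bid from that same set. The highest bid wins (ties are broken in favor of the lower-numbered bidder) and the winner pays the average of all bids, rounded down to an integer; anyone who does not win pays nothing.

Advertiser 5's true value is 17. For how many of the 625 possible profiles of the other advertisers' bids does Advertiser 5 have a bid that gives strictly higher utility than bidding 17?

133

Others bid (6, 6, 6, 6): truth gives 9; bid 9 gives 11 > 9. Violating.
Others bid (6, 6, 6, 17): truth gives 0; bid 29 gives 5 > 0. Violating.
Others bid (6, 6, 9, 17): truth gives 0; bid 29 gives 4 > 0. Violating.
Others bid (6, 6, 15, 17): truth gives 0; bid 29 gives 3 > 0. Violating.
Others bid (6, 6, 6, 9): truth gives 9; no alternative beats it.
Others bid (6, 6, 6, 15): truth gives 7; no alternative beats it.
(Checking all 625 profiles: 133 have a profitable deviation, 492 do not.)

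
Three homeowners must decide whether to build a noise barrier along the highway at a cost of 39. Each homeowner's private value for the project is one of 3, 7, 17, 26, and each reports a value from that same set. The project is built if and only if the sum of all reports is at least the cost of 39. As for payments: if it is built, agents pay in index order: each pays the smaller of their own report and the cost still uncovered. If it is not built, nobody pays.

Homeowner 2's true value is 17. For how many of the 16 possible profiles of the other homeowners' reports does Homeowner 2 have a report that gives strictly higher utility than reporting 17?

6

Others report (7, 26): truth gives 0; report 7 gives 10 > 0. Violating.
Others report (17, 17): truth gives 0; report 7 gives 10 > 0. Violating.
Others report (17, 26): truth gives 0; report 3 gives 14 > 0. Violating.
Others report (26, 7): truth gives 4; report 7 gives 10 > 4. Violating.
Others report (3, 3): truth gives 0; no alternative beats it.
Others report (3, 7): truth gives 0; no alternative beats it.
(Checking all 16 profiles: 6 have a profitable deviation, 10 do not.)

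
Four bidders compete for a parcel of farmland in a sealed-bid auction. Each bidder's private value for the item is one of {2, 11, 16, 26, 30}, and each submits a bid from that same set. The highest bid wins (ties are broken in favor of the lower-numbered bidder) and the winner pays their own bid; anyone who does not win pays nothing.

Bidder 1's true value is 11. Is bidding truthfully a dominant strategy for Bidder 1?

No

Consider the case where Bidder 2 bids 2, Bidder 3 bids 2 and Bidder 4 bids 2.
Truthful bid 11: wins, pays 11, utility 11 - 11 = 0.
Bid 2 instead: wins, pays 2, utility 11 - 2 = 9.
Since 9 > 0, bidding 2 is strictly better here, so truthful bidding is not dominant.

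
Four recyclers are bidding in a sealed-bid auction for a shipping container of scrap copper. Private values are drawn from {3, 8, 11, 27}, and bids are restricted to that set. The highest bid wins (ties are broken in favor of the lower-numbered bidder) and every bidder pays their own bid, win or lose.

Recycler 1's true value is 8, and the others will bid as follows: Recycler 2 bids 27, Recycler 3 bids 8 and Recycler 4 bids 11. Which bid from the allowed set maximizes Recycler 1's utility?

Bid 3: loses but pays 3, utility -3.
Bid 8: loses but pays 8, utility -8.
Bid 11: loses but pays 11, utility -11.
Bid 27: wins, pays 27, utility 8 - 27 = -19.
The best choice is 3 with utility -3.

3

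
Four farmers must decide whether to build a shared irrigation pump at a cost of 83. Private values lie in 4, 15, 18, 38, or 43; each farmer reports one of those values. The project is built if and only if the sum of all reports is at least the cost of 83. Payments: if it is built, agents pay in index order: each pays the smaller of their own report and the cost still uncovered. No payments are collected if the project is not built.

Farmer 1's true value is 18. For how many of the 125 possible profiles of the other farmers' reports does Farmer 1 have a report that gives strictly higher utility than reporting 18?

Others report (4, 38, 38): truth gives 0; report 4 gives 14 > 0. Violating.
Others report (4, 38, 43): truth gives 0; report 4 gives 14 > 0. Violating.
Others report (4, 43, 38): truth gives 0; report 4 gives 14 > 0. Violating.
Others report (4, 43, 43): truth gives 0; report 4 gives 14 > 0. Violating.
Others report (4, 4, 4): truth gives 0; no alternative beats it.
Others report (4, 4, 15): truth gives 0; no alternative beats it.
(Checking all 125 profiles: 68 have a profitable deviation, 57 do not.)

68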